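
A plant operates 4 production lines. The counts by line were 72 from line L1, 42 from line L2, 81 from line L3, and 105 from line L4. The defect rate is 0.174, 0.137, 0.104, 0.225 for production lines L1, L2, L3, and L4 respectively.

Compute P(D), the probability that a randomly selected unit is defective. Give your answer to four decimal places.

0.1678

Total: 72 + 42 + 81 + 105 = 300.
P(L1) = 72/300 = 0.24. P(L2) = 42/300 = 0.14. P(L3) = 81/300 = 0.27. P(L4) = 105/300 = 0.35.
P(D) = P(D|L1)·P(L1) + P(D|L2)·P(L2) + P(D|L3)·P(L3) + P(D|L4)·P(L4)
      = 0.174·0.24 + 0.137·0.14 + 0.104·0.27 + 0.225·0.35
      = 0.04176 + 0.01918 + 0.02808 + 0.07875 = 0.16777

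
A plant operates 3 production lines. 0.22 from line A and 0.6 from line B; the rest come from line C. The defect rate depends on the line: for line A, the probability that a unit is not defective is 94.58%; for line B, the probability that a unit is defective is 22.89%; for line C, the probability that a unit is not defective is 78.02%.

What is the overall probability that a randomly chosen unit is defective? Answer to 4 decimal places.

P(C) = 1 − (0.22 + 0.6) = 0.18.
P(D|A) = 1 − 0.9458 = 0.0542.
P(D|C) = 1 − 0.7802 = 0.2198.
By the law of total probability,
P(D) = P(D|A)·P(A) + P(D|B)·P(B) + P(D|C)·P(C)
      = 0.0542·0.22 + 0.2289·0.6 + 0.2198·0.18
      = 0.011924 + 0.13734 + 0.039564 = 0.188828

0.1888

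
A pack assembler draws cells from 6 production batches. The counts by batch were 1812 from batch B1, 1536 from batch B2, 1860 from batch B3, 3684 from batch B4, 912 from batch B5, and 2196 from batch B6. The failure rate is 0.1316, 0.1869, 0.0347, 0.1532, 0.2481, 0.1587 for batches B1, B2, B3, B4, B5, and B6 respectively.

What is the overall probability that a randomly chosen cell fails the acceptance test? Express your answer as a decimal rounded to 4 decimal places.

0.1441

Total: 1812 + 1536 + 1860 + 3684 + 912 + 2196 = 12000.
P(B1) = 1812/12000 = 0.151. P(B2) = 1536/12000 = 0.128. P(B3) = 1860/12000 = 0.155. P(B4) = 3684/12000 = 0.307. P(B5) = 912/12000 = 0.076. P(B6) = 2196/12000 = 0.183.
P(F) = P(F|B1)·P(B1) + P(F|B2)·P(B2) + P(F|B3)·P(B3) + P(F|B4)·P(B4) + P(F|B5)·P(B5) + P(F|B6)·P(B6)
      = 0.1316·0.151 + 0.1869·0.128 + 0.0347·0.155 + 0.1532·0.307 + 0.2481·0.076 + 0.1587·0.183
      = 0.0198716 + 0.0239232 + 0.0053785 + 0.0470324 + 0.0188556 + 0.0290421 = 0.1441034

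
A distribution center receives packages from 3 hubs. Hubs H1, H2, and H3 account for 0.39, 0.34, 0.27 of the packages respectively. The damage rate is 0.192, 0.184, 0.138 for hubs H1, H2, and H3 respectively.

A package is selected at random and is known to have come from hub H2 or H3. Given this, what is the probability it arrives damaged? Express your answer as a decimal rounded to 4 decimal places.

0.1636

Let S = {H2, H3}.
P(S) = 0.34 + 0.27 = 0.61.
P(D ∩ S) = 0.184·0.34 + 0.138·0.27 = 0.06256 + 0.03726 = 0.09982.
P(D | S) = 0.09982 / 0.61 = 0.163639…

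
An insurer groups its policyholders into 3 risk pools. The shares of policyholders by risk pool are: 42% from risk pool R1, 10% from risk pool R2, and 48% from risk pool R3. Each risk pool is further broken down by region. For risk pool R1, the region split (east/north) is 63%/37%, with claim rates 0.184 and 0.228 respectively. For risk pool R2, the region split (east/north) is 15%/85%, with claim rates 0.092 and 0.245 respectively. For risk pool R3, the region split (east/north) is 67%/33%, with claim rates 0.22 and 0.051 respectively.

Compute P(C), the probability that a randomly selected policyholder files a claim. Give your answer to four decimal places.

P(C|R1) = 0.63·0.184 + 0.37·0.228 = 0.11592 + 0.08436 = 0.20028
P(C|R2) = 0.15·0.092 + 0.85·0.245 = 0.0138 + 0.20825 = 0.22205
P(C|R3) = 0.67·0.22 + 0.33·0.051 = 0.1474 + 0.01683 = 0.16423
By total probability over the outer partition,
P(C) = 0.42·0.20028 + 0.1·0.22205 + 0.48·0.16423
      = 0.0841176 + 0.022205 + 0.0788304 = 0.185153

0.1852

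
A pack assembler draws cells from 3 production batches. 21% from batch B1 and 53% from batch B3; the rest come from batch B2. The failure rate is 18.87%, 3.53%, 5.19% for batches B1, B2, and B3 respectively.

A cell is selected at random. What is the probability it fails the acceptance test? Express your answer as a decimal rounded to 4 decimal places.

0.0763

P(B2) = 1 − (0.21 + 0.53) = 0.26.
Using total probability over the partition,
P(F) = P(F|B1)·P(B1) + P(F|B2)·P(B2) + P(F|B3)·P(B3)
      = 0.1887·0.21 + 0.0353·0.26 + 0.0519·0.53
      = 0.039627 + 0.009178 + 0.027507 = 0.076312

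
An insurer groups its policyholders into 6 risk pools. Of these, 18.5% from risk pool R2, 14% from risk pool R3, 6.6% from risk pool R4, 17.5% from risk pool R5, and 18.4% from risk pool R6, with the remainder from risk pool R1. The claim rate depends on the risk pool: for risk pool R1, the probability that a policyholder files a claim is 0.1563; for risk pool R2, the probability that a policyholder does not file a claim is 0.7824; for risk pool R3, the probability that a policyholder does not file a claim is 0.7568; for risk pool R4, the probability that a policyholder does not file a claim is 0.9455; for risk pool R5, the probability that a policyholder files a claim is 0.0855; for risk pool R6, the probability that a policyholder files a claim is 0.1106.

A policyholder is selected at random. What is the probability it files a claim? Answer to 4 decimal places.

P(R1) = 1 − (0.185 + 0.14 + 0.066 + 0.175 + 0.184) = 0.25.
P(C|R2) = 1 − 0.7824 = 0.2176.
P(C|R3) = 1 − 0.7568 = 0.2432.
P(C|R4) = 1 − 0.9455 = 0.0545.
Using total probability over the partition,
P(C) = P(C|R1)·P(R1) + P(C|R2)·P(R2) + P(C|R3)·P(R3) + P(C|R4)·P(R4) + P(C|R5)·P(R5) + P(C|R6)·P(R6)
      = 0.1563·0.25 + 0.2176·0.185 + 0.2432·0.14 + 0.0545·0.066 + 0.0855·0.175 + 0.1106·0.184
      = 0.039075 + 0.040256 + 0.034048 + 0.003597 + 0.0149625 + 0.0203504 = 0.1522889

P(C) ≈ 0.1523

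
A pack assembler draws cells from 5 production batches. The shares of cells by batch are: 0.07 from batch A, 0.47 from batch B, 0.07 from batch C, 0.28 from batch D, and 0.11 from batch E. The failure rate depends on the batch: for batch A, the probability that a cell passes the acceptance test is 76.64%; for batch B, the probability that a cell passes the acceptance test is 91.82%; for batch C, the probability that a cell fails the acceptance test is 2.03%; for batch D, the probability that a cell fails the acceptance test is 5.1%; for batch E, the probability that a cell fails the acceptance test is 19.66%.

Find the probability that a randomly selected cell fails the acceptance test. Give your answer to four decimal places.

P(F|A) = 1 − 0.7664 = 0.2336.
P(F|B) = 1 − 0.9182 = 0.0818.
P(F) = P(F|A)·P(A) + P(F|B)·P(B) + P(F|C)·P(C) + P(F|D)·P(D) + P(F|E)·P(E)
      = 0.2336·0.07 + 0.0818·0.47 + 0.0203·0.07 + 0.051·0.28 + 0.1966·0.11
      = 0.016352 + 0.038446 + 0.001421 + 0.01428 + 0.021626 = 0.092125

P(F) ≈ 0.0921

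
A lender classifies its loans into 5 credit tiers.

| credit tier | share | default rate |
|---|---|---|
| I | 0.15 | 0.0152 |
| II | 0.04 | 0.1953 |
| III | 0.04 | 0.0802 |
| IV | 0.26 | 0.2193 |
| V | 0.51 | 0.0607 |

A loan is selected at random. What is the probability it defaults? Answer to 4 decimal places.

P(D) = P(D|I)·P(I) + P(D|II)·P(II) + P(D|III)·P(III) + P(D|IV)·P(IV) + P(D|V)·P(V)
      = 0.0152·0.15 + 0.1953·0.04 + 0.0802·0.04 + 0.2193·0.26 + 0.0607·0.51
      = 0.00228 + 0.007812 + 0.003208 + 0.057018 + 0.030957 = 0.101275

P(D) ≈ 0.1013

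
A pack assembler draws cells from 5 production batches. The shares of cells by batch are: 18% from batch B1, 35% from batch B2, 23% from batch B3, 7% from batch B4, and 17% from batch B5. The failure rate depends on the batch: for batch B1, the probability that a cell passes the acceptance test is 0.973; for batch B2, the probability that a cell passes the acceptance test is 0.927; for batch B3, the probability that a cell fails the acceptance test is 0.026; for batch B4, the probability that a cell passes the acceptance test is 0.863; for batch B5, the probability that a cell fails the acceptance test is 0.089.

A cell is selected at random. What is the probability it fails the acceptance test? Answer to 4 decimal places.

P(F) ≈ 0.0611

P(F|B1) = 1 − 0.973 = 0.027.
P(F|B2) = 1 − 0.927 = 0.073.
P(F|B4) = 1 − 0.863 = 0.137.
Using total probability over the partition,
P(F) = P(F|B1)·P(B1) + P(F|B2)·P(B2) + P(F|B3)·P(B3) + P(F|B4)·P(B4) + P(F|B5)·P(B5)
      = 0.027·0.18 + 0.073·0.35 + 0.026·0.23 + 0.137·0.07 + 0.089·0.17
      = 0.00486 + 0.02555 + 0.00598 + 0.00959 + 0.01513 = 0.06111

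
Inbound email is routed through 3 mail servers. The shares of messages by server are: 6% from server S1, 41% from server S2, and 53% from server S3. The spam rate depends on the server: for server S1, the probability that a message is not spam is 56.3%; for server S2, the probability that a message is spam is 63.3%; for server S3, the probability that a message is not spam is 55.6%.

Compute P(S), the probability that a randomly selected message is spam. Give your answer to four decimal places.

0.5211

P(S|S1) = 1 − 0.563 = 0.437.
P(S|S3) = 1 − 0.556 = 0.444.
Using total probability over the partition,
P(S) = P(S|S1)·P(S1) + P(S|S2)·P(S2) + P(S|S3)·P(S3)
      = 0.437·0.06 + 0.633·0.41 + 0.444·0.53
      = 0.02622 + 0.25953 + 0.23532 = 0.52107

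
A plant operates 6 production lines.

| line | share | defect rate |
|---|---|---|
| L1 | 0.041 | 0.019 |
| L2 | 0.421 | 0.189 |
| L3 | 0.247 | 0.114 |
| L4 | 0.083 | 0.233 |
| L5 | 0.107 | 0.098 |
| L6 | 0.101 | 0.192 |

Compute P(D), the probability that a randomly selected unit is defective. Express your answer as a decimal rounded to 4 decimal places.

P(D) ≈ 0.1577

By the law of total probability,
P(D) = P(D|L1)·P(L1) + P(D|L2)·P(L2) + P(D|L3)·P(L3) + P(D|L4)·P(L4) + P(D|L5)·P(L5) + P(D|L6)·P(L6)
      = 0.019·0.041 + 0.189·0.421 + 0.114·0.247 + 0.233·0.083 + 0.098·0.107 + 0.192·0.101
      = 0.000779 + 0.079569 + 0.028158 + 0.019339 + 0.010486 + 0.019392 = 0.157723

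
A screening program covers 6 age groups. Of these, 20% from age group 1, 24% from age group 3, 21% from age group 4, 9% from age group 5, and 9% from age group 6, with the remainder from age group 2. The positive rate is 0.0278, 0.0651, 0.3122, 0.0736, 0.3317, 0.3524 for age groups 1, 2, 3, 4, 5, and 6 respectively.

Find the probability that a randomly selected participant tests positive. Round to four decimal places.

0.1686

P(2) = 1 − (0.2 + 0.24 + 0.21 + 0.09 + 0.09) = 0.17.
P(T) = P(T|1)·P(1) + P(T|2)·P(2) + P(T|3)·P(3) + P(T|4)·P(4) + P(T|5)·P(5) + P(T|6)·P(6)
      = 0.0278·0.2 + 0.0651·0.17 + 0.3122·0.24 + 0.0736·0.21 + 0.3317·0.09 + 0.3524·0.09
      = 0.00556 + 0.011067 + 0.074928 + 0.015456 + 0.029853 + 0.031716 = 0.16858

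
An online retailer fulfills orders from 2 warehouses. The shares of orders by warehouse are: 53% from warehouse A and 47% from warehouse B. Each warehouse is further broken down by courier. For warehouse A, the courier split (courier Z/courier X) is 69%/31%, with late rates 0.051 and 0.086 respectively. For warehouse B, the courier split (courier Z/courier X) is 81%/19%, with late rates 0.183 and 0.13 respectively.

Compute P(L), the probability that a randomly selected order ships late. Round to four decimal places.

P(L|A) = 0.69·0.051 + 0.31·0.086 = 0.03519 + 0.02666 = 0.06185
P(L|B) = 0.81·0.183 + 0.19·0.13 = 0.14823 + 0.0247 = 0.17293
By total probability over the outer partition,
P(L) = 0.53·0.06185 + 0.47·0.17293
      = 0.0327805 + 0.0812771 = 0.1140576

P(L) ≈ 0.1141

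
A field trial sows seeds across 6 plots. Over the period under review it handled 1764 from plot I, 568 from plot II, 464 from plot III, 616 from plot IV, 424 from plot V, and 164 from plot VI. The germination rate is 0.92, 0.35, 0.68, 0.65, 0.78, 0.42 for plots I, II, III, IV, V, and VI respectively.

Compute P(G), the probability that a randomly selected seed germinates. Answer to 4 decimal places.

0.7343

Total: 1764 + 568 + 464 + 616 + 424 + 164 = 4000.
P(I) = 1764/4000 = 0.441. P(II) = 568/4000 = 0.142. P(III) = 464/4000 = 0.116. P(IV) = 616/4000 = 0.154. P(V) = 424/4000 = 0.106. P(VI) = 164/4000 = 0.041.
Using total probability over the partition,
P(G) = P(G|I)·P(I) + P(G|II)·P(II) + P(G|III)·P(III) + P(G|IV)·P(IV) + P(G|V)·P(V) + P(G|VI)·P(VI)
      = 0.92·0.441 + 0.35·0.142 + 0.68·0.116 + 0.65·0.154 + 0.78·0.106 + 0.42·0.041
      = 0.40572 + 0.0497 + 0.07888 + 0.1001 + 0.08268 + 0.01722 = 0.7343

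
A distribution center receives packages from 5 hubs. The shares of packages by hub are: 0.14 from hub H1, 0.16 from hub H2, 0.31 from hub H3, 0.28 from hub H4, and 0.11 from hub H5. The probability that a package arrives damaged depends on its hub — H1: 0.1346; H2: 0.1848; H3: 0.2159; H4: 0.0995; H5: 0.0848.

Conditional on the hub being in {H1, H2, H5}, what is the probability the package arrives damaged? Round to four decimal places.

Let S = {H1, H2, H5}.
P(S) = 0.14 + 0.16 + 0.11 = 0.41.
P(D ∩ S) = 0.1346·0.14 + 0.1848·0.16 + 0.0848·0.11 = 0.018844 + 0.029568 + 0.009328 = 0.05774.
P(D | S) = 0.05774 / 0.41 = 0.140829…

0.1408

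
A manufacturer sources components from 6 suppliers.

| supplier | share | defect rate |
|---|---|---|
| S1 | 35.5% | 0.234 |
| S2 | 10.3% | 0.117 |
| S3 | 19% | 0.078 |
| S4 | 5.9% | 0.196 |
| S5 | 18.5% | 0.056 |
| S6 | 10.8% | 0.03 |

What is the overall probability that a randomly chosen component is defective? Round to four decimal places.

0.1351

By the law of total probability,
P(D) = P(D|S1)·P(S1) + P(D|S2)·P(S2) + P(D|S3)·P(S3) + P(D|S4)·P(S4) + P(D|S5)·P(S5) + P(D|S6)·P(S6)
      = 0.234·0.355 + 0.117·0.103 + 0.078·0.19 + 0.196·0.059 + 0.056·0.185 + 0.03·0.108
      = 0.08307 + 0.012051 + 0.01482 + 0.011564 + 0.01036 + 0.00324 = 0.135105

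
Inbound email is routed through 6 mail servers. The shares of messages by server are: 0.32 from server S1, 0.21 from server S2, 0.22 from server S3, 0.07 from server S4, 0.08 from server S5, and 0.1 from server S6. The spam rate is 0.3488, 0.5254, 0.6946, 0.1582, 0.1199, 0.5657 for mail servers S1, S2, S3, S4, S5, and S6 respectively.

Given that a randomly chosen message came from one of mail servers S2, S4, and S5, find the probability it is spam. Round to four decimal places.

Let J = {S2, S4, S5}.
P(J) = 0.21 + 0.07 + 0.08 = 0.36.
P(S ∩ J) = 0.5254·0.21 + 0.1582·0.07 + 0.1199·0.08 = 0.110334 + 0.011074 + 0.009592 = 0.131.
P(S | J) = 0.131 / 0.36 = 0.363889…

P(S|J) ≈ 0.3639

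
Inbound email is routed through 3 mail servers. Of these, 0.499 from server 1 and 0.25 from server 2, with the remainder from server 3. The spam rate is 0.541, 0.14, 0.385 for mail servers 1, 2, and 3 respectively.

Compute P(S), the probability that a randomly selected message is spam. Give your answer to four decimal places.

P(3) = 1 − (0.499 + 0.25) = 0.251.
Summing over the partition,
P(S) = P(S|1)·P(1) + P(S|2)·P(2) + P(S|3)·P(3)
      = 0.541·0.499 + 0.14·0.25 + 0.385·0.251
      = 0.269959 + 0.035 + 0.096635 = 0.401594

0.4016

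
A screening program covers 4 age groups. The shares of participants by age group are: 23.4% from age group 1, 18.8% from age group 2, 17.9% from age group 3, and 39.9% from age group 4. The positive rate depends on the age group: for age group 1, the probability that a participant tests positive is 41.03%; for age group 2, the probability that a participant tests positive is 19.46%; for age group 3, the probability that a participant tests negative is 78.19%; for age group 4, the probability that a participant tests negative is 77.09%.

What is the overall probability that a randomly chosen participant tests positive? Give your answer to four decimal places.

P(T|3) = 1 − 0.7819 = 0.2181.
P(T|4) = 1 − 0.7709 = 0.2291.
P(T) = P(T|1)·P(1) + P(T|2)·P(2) + P(T|3)·P(3) + P(T|4)·P(4)
      = 0.4103·0.234 + 0.1946·0.188 + 0.2181·0.179 + 0.2291·0.399
      = 0.0960102 + 0.0365848 + 0.0390399 + 0.0914109 = 0.2630458

P(T) ≈ 0.2630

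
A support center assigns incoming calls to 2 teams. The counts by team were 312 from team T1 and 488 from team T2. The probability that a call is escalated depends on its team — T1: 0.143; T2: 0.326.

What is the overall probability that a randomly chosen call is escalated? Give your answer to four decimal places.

0.2546

Total: 312 + 488 = 800.
P(T1) = 312/800 = 0.39. P(T2) = 488/800 = 0.61.
Using total probability over the partition,
P(E) = P(E|T1)·P(T1) + P(E|T2)·P(T2)
      = 0.143·0.39 + 0.326·0.61
      = 0.05577 + 0.19886 = 0.25463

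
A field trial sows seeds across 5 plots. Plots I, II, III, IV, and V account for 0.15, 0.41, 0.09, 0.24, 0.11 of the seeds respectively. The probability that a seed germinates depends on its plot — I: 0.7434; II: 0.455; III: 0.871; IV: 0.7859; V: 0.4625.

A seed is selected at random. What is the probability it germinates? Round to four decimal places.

0.6159

P(G) = P(G|I)·P(I) + P(G|II)·P(II) + P(G|III)·P(III) + P(G|IV)·P(IV) + P(G|V)·P(V)
      = 0.7434·0.15 + 0.455·0.41 + 0.871·0.09 + 0.7859·0.24 + 0.4625·0.11
      = 0.11151 + 0.18655 + 0.07839 + 0.188616 + 0.050875 = 0.615941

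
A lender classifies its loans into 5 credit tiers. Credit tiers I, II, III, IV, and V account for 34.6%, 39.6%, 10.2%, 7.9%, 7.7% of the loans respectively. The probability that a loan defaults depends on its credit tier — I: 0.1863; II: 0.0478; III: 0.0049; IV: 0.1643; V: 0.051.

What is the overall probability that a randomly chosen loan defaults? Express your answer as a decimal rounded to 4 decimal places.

P(D) = P(D|I)·P(I) + P(D|II)·P(II) + P(D|III)·P(III) + P(D|IV)·P(IV) + P(D|V)·P(V)
      = 0.1863·0.346 + 0.0478·0.396 + 0.0049·0.102 + 0.1643·0.079 + 0.051·0.077
      = 0.0644598 + 0.0189288 + 0.0004998 + 0.0129797 + 0.003927 = 0.1007951

P(D) ≈ 0.1008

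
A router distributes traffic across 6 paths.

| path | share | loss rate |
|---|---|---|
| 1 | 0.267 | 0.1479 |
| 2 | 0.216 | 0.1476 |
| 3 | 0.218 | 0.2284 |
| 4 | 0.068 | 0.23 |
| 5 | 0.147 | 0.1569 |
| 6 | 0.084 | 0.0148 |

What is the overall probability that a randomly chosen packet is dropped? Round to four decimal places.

P(L) = P(L|1)·P(1) + P(L|2)·P(2) + P(L|3)·P(3) + P(L|4)·P(4) + P(L|5)·P(5) + P(L|6)·P(6)
      = 0.1479·0.267 + 0.1476·0.216 + 0.2284·0.218 + 0.23·0.068 + 0.1569·0.147 + 0.0148·0.084
      = 0.0394893 + 0.0318816 + 0.0497912 + 0.01564 + 0.0230643 + 0.0012432 = 0.1611096

P(L) ≈ 0.1611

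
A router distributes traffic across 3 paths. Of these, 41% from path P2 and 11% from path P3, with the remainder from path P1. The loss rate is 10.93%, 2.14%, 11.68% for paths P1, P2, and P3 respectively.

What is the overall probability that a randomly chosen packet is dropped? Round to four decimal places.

P(L) ≈ 0.0741

P(P1) = 1 − (0.41 + 0.11) = 0.48.
Using total probability over the partition,
P(L) = P(L|P1)·P(P1) + P(L|P2)·P(P2) + P(L|P3)·P(P3)
      = 0.1093·0.48 + 0.0214·0.41 + 0.1168·0.11
      = 0.052464 + 0.008774 + 0.012848 = 0.074086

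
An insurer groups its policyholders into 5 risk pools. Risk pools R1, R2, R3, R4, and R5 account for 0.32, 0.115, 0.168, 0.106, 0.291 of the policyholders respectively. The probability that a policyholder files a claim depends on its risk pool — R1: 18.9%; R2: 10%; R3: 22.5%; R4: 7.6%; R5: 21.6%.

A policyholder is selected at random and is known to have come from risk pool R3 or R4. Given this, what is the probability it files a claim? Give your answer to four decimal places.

0.1674

Let S = {R3, R4}.
P(S) = 0.168 + 0.106 = 0.274.
P(C ∩ S) = 0.225·0.168 + 0.076·0.106 = 0.0378 + 0.008056 = 0.045856.
P(C | S) = 0.045856 / 0.274 = 0.167358…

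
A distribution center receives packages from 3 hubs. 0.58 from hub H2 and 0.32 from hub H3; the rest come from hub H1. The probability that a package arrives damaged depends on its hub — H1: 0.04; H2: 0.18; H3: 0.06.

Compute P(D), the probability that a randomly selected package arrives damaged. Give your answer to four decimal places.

P(H1) = 1 − (0.58 + 0.32) = 0.1.
P(D) = P(D|H1)·P(H1) + P(D|H2)·P(H2) + P(D|H3)·P(H3)
      = 0.04·0.1 + 0.18·0.58 + 0.06·0.32
      = 0.004 + 0.1044 + 0.0192 = 0.1276

0.1276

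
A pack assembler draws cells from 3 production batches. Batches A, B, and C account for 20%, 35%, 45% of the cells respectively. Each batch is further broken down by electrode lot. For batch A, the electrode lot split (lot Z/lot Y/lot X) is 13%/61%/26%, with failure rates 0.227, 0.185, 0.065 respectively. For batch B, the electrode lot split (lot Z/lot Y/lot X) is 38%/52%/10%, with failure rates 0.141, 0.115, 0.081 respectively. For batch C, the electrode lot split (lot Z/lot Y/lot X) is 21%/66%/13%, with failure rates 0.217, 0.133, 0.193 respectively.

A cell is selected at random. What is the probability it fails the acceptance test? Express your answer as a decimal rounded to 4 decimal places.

P(F|A) = 0.13·0.227 + 0.61·0.185 + 0.26·0.065 = 0.02951 + 0.11285 + 0.0169 = 0.15926
P(F|B) = 0.38·0.141 + 0.52·0.115 + 0.1·0.081 = 0.05358 + 0.0598 + 0.0081 = 0.12148
P(F|C) = 0.21·0.217 + 0.66·0.133 + 0.13·0.193 = 0.04557 + 0.08778 + 0.02509 = 0.15844
Then overall,
P(F) = 0.2·0.15926 + 0.35·0.12148 + 0.45·0.15844
      = 0.031852 + 0.042518 + 0.071298 = 0.145668

P(F) ≈ 0.1457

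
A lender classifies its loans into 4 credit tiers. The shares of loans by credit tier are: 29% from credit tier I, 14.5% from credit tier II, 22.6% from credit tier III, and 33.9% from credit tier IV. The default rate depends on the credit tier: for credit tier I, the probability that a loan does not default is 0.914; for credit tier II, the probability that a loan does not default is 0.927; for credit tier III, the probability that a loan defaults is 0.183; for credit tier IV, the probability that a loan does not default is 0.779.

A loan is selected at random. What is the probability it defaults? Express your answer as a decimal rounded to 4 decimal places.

P(D|I) = 1 − 0.914 = 0.086.
P(D|II) = 1 − 0.927 = 0.073.
P(D|IV) = 1 − 0.779 = 0.221.
Summing over the partition,
P(D) = P(D|I)·P(I) + P(D|II)·P(II) + P(D|III)·P(III) + P(D|IV)·P(IV)
      = 0.086·0.29 + 0.073·0.145 + 0.183·0.226 + 0.221·0.339
      = 0.02494 + 0.010585 + 0.041358 + 0.074919 = 0.151802

P(D) ≈ 0.1518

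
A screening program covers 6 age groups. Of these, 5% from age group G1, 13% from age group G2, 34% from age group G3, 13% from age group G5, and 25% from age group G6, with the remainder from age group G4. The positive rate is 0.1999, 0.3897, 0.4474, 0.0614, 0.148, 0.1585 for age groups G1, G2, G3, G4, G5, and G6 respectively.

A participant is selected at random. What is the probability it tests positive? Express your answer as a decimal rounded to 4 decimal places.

P(G4) = 1 − (0.05 + 0.13 + 0.34 + 0.13 + 0.25) = 0.1.
P(T) = P(T|G1)·P(G1) + P(T|G2)·P(G2) + P(T|G3)·P(G3) + P(T|G4)·P(G4) + P(T|G5)·P(G5) + P(T|G6)·P(G6)
      = 0.1999·0.05 + 0.3897·0.13 + 0.4474·0.34 + 0.0614·0.1 + 0.148·0.13 + 0.1585·0.25
      = 0.009995 + 0.050661 + 0.152116 + 0.00614 + 0.01924 + 0.039625 = 0.277777

P(T) ≈ 0.2778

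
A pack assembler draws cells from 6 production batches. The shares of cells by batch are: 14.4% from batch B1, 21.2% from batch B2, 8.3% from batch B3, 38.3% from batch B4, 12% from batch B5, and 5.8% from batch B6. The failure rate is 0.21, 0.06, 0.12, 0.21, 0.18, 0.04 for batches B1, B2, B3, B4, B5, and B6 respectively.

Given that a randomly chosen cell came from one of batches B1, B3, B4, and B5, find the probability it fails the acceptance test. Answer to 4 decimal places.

Let S = {B1, B3, B4, B5}.
P(S) = 0.144 + 0.083 + 0.383 + 0.12 = 0.73.
P(F ∩ S) = 0.21·0.144 + 0.12·0.083 + 0.21·0.383 + 0.18·0.12 = 0.03024 + 0.00996 + 0.08043 + 0.0216 = 0.14223.
P(F | S) = 0.14223 / 0.73 = 0.194836…

P(F|S) ≈ 0.1948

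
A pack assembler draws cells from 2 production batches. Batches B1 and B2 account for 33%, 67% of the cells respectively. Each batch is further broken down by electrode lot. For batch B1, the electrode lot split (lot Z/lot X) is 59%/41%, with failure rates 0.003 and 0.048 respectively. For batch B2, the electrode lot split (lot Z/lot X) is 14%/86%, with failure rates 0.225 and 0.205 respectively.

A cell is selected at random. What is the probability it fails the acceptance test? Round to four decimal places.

P(F|B1) = 0.59·0.003 + 0.41·0.048 = 0.00177 + 0.01968 = 0.02145
P(F|B2) = 0.14·0.225 + 0.86·0.205 = 0.0315 + 0.1763 = 0.2078
By total probability over the outer partition,
P(F) = 0.33·0.02145 + 0.67·0.2078
      = 0.0070785 + 0.139226 = 0.1463045

P(F) ≈ 0.1463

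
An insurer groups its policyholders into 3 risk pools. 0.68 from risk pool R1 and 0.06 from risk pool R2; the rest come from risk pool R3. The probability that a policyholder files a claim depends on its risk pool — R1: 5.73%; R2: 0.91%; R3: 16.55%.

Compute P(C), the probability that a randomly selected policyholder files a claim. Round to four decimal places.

P(C) ≈ 0.0825

P(R3) = 1 − (0.68 + 0.06) = 0.26.
P(C) = P(C|R1)·P(R1) + P(C|R2)·P(R2) + P(C|R3)·P(R3)
      = 0.0573·0.68 + 0.0091·0.06 + 0.1655·0.26
      = 0.038964 + 0.000546 + 0.04303 = 0.08254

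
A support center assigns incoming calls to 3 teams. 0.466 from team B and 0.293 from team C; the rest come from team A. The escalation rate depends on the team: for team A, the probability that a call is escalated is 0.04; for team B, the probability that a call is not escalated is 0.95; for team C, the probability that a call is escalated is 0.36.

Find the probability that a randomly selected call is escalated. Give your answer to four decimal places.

P(A) = 1 − (0.466 + 0.293) = 0.241.
P(E|B) = 1 − 0.95 = 0.05.
Summing over the partition,
P(E) = P(E|A)·P(A) + P(E|B)·P(B) + P(E|C)·P(C)
      = 0.04·0.241 + 0.05·0.466 + 0.36·0.293
      = 0.00964 + 0.0233 + 0.10548 = 0.13842

0.1384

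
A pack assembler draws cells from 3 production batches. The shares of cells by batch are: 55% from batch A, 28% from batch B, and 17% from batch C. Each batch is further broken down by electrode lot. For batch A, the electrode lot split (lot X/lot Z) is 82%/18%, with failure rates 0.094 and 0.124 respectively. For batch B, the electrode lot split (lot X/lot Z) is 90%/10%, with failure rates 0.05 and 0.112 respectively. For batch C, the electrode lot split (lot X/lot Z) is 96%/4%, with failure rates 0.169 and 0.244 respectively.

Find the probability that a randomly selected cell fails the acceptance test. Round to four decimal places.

0.0996

P(F|A) = 0.82·0.094 + 0.18·0.124 = 0.07708 + 0.02232 = 0.0994
P(F|B) = 0.9·0.05 + 0.1·0.112 = 0.045 + 0.0112 = 0.0562
P(F|C) = 0.96·0.169 + 0.04·0.244 = 0.16224 + 0.00976 = 0.172
By total probability over the outer partition,
P(F) = 0.55·0.0994 + 0.28·0.0562 + 0.17·0.172
      = 0.05467 + 0.015736 + 0.02924 = 0.099646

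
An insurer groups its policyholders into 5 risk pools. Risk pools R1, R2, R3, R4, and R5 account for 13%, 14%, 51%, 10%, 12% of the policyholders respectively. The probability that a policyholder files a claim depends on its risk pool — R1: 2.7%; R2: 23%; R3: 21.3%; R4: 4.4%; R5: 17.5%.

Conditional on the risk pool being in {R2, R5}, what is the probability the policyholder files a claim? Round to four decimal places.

Let S = {R2, R5}.
P(S) = 0.14 + 0.12 = 0.26.
P(C ∩ S) = 0.23·0.14 + 0.175·0.12 = 0.0322 + 0.021 = 0.0532.
P(C | S) = 0.0532 / 0.26 = 0.204615…

0.2046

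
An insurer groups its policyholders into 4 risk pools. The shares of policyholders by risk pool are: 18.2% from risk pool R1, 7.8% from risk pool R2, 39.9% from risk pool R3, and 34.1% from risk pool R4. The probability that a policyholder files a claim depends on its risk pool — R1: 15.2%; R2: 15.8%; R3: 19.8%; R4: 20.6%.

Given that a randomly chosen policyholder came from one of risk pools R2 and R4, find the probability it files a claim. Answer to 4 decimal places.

P(C|S) ≈ 0.1971

Let S = {R2, R4}.
P(S) = 0.078 + 0.341 = 0.419.
P(C ∩ S) = 0.158·0.078 + 0.206·0.341 = 0.012324 + 0.070246 = 0.08257.
P(C | S) = 0.08257 / 0.419 = 0.197064…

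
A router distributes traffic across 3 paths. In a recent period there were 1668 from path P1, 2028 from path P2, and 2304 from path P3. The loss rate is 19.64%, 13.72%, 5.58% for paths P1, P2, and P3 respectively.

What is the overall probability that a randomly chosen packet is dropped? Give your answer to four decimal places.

0.1224

Total: 1668 + 2028 + 2304 = 6000.
P(P1) = 1668/6000 = 0.278. P(P2) = 2028/6000 = 0.338. P(P3) = 2304/6000 = 0.384.
P(L) = P(L|P1)·P(P1) + P(L|P2)·P(P2) + P(L|P3)·P(P3)
      = 0.1964·0.278 + 0.1372·0.338 + 0.0558·0.384
      = 0.0545992 + 0.0463736 + 0.0214272 = 0.1224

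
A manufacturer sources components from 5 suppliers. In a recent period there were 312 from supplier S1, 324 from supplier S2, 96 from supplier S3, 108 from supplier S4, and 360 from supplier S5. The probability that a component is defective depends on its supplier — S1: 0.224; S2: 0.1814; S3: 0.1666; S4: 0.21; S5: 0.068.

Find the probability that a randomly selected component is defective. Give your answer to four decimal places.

P(D) ≈ 0.1598

Total: 312 + 324 + 96 + 108 + 360 = 1200.
P(S1) = 312/1200 = 0.26. P(S2) = 324/1200 = 0.27. P(S3) = 96/1200 = 0.08. P(S4) = 108/1200 = 0.09. P(S5) = 360/1200 = 0.3.
Using total probability over the partition,
P(D) = P(D|S1)·P(S1) + P(D|S2)·P(S2) + P(D|S3)·P(S3) + P(D|S4)·P(S4) + P(D|S5)·P(S5)
      = 0.224·0.26 + 0.1814·0.27 + 0.1666·0.08 + 0.21·0.09 + 0.068·0.3
      = 0.05824 + 0.048978 + 0.013328 + 0.0189 + 0.0204 = 0.159846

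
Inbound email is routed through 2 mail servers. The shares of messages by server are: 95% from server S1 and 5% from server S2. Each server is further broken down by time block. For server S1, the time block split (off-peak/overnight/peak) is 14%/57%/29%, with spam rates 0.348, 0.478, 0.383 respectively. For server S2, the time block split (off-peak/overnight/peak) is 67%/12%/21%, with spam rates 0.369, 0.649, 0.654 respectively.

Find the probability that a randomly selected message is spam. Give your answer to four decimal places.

P(S|S1) = 0.14·0.348 + 0.57·0.478 + 0.29·0.383 = 0.04872 + 0.27246 + 0.11107 = 0.43225
P(S|S2) = 0.67·0.369 + 0.12·0.649 + 0.21·0.654 = 0.24723 + 0.07788 + 0.13734 = 0.46245
By total probability over the outer partition,
P(S) = 0.95·0.43225 + 0.05·0.46245
      = 0.4106375 + 0.0231225 = 0.43376

0.4338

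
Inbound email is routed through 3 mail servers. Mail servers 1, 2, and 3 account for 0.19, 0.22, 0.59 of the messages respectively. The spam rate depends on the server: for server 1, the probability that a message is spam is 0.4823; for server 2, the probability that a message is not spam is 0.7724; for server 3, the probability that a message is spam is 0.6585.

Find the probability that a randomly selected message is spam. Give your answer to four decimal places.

0.5302

P(S|2) = 1 − 0.7724 = 0.2276.
Using total probability over the partition,
P(S) = P(S|1)·P(1) + P(S|2)·P(2) + P(S|3)·P(3)
      = 0.4823·0.19 + 0.2276·0.22 + 0.6585·0.59
      = 0.091637 + 0.050072 + 0.388515 = 0.530224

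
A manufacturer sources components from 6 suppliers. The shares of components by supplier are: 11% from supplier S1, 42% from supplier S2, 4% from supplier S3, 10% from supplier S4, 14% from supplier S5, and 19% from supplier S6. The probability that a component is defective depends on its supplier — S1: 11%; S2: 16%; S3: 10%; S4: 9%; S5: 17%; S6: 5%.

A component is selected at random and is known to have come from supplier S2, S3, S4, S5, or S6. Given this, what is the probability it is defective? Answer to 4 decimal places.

Let S = {S2, S3, S4, S5, S6}.
P(S) = 0.42 + 0.04 + 0.1 + 0.14 + 0.19 = 0.89.
P(D ∩ S) = 0.16·0.42 + 0.1·0.04 + 0.09·0.1 + 0.17·0.14 + 0.05·0.19 = 0.0672 + 0.004 + 0.009 + 0.0238 + 0.0095 = 0.1135.
P(D | S) = 0.1135 / 0.89 = 0.127528…

0.1275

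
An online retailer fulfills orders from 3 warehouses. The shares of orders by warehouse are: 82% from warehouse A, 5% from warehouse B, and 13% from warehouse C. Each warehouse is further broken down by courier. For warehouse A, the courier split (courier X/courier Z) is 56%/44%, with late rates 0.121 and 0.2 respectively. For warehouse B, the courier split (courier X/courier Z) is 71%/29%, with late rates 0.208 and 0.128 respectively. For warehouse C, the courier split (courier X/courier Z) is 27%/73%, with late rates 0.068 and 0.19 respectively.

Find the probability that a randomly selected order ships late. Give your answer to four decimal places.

P(L|A) = 0.56·0.121 + 0.44·0.2 = 0.06776 + 0.088 = 0.15576
P(L|B) = 0.71·0.208 + 0.29·0.128 = 0.14768 + 0.03712 = 0.1848
P(L|C) = 0.27·0.068 + 0.73·0.19 = 0.01836 + 0.1387 = 0.15706
By total probability over the outer partition,
P(L) = 0.82·0.15576 + 0.05·0.1848 + 0.13·0.15706
      = 0.1277232 + 0.00924 + 0.0204178 = 0.157381

P(L) ≈ 0.1574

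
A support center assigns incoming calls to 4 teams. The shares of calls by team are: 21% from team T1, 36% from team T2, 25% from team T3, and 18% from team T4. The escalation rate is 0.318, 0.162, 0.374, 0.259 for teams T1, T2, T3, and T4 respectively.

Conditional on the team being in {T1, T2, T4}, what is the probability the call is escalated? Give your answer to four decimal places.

P(E|S) ≈ 0.2290

Let S = {T1, T2, T4}.
P(S) = 0.21 + 0.36 + 0.18 = 0.75.
P(E ∩ S) = 0.318·0.21 + 0.162·0.36 + 0.259·0.18 = 0.06678 + 0.05832 + 0.04662 = 0.17172.
P(E | S) = 0.17172 / 0.75 = 0.228960…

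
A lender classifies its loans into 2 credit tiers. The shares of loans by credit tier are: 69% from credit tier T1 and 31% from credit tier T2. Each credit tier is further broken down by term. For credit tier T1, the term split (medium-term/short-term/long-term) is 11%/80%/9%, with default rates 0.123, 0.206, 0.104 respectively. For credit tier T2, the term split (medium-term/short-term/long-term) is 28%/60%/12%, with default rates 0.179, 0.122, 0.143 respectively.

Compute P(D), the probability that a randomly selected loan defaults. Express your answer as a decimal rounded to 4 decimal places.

P(D|T1) = 0.11·0.123 + 0.8·0.206 + 0.09·0.104 = 0.01353 + 0.1648 + 0.00936 = 0.18769
P(D|T2) = 0.28·0.179 + 0.6·0.122 + 0.12·0.143 = 0.05012 + 0.0732 + 0.01716 = 0.14048
By total probability over the outer partition,
P(D) = 0.69·0.18769 + 0.31·0.14048
      = 0.1295061 + 0.0435488 = 0.1730549

0.1731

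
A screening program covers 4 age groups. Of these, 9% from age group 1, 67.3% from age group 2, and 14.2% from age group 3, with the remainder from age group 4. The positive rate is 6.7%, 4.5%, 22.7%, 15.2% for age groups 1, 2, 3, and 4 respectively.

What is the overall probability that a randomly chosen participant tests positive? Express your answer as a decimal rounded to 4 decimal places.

P(4) = 1 − (0.09 + 0.673 + 0.142) = 0.095.
Using total probability over the partition,
P(T) = P(T|1)·P(1) + P(T|2)·P(2) + P(T|3)·P(3) + P(T|4)·P(4)
      = 0.067·0.09 + 0.045·0.673 + 0.227·0.142 + 0.152·0.095
      = 0.00603 + 0.030285 + 0.032234 + 0.01444 = 0.082989

P(T) ≈ 0.0830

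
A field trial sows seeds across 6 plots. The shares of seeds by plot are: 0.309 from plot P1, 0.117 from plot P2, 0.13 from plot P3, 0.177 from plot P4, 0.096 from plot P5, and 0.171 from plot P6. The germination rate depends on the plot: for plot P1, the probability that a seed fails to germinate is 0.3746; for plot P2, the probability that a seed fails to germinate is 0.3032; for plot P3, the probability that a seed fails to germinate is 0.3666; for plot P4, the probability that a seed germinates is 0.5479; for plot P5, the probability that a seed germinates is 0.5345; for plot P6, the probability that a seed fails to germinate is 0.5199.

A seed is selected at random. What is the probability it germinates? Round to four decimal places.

P(G) ≈ 0.5875

P(G|P1) = 1 − 0.3746 = 0.6254.
P(G|P2) = 1 − 0.3032 = 0.6968.
P(G|P3) = 1 − 0.3666 = 0.6334.
P(G|P6) = 1 − 0.5199 = 0.4801.
Using total probability over the partition,
P(G) = P(G|P1)·P(P1) + P(G|P2)·P(P2) + P(G|P3)·P(P3) + P(G|P4)·P(P4) + P(G|P5)·P(P5) + P(G|P6)·P(P6)
      = 0.6254·0.309 + 0.6968·0.117 + 0.6334·0.13 + 0.5479·0.177 + 0.5345·0.096 + 0.4801·0.171
      = 0.1932486 + 0.0815256 + 0.082342 + 0.0969783 + 0.051312 + 0.0820971 = 0.5875036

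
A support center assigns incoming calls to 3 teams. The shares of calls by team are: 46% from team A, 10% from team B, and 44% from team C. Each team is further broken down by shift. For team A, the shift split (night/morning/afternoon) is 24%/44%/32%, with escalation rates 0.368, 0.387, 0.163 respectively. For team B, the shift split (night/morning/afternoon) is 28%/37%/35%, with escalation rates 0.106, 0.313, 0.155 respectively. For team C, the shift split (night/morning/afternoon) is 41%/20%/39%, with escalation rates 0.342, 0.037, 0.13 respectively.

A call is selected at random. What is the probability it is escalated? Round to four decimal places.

P(E|A) = 0.24·0.368 + 0.44·0.387 + 0.32·0.163 = 0.08832 + 0.17028 + 0.05216 = 0.31076
P(E|B) = 0.28·0.106 + 0.37·0.313 + 0.35·0.155 = 0.02968 + 0.11581 + 0.05425 = 0.19974
P(E|C) = 0.41·0.342 + 0.2·0.037 + 0.39·0.13 = 0.14022 + 0.0074 + 0.0507 = 0.19832
Then overall,
P(E) = 0.46·0.31076 + 0.1·0.19974 + 0.44·0.19832
      = 0.1429496 + 0.019974 + 0.0872608 = 0.2501844

0.2502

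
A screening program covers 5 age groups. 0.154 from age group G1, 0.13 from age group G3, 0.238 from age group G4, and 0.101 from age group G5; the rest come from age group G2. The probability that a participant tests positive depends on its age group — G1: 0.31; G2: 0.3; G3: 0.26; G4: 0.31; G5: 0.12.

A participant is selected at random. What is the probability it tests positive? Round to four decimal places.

P(G2) = 1 − (0.154 + 0.13 + 0.238 + 0.101) = 0.377.
Summing over the partition,
P(T) = P(T|G1)·P(G1) + P(T|G2)·P(G2) + P(T|G3)·P(G3) + P(T|G4)·P(G4) + P(T|G5)·P(G5)
      = 0.31·0.154 + 0.3·0.377 + 0.26·0.13 + 0.31·0.238 + 0.12·0.101
      = 0.04774 + 0.1131 + 0.0338 + 0.07378 + 0.01212 = 0.28054

0.2805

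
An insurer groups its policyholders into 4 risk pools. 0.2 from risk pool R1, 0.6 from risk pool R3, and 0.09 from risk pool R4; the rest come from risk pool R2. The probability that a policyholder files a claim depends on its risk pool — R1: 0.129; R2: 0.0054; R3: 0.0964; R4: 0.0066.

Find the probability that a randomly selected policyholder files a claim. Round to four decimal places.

0.0848

P(R2) = 1 − (0.2 + 0.6 + 0.09) = 0.11.
By the law of total probability,
P(C) = P(C|R1)·P(R1) + P(C|R2)·P(R2) + P(C|R3)·P(R3) + P(C|R4)·P(R4)
      = 0.129·0.2 + 0.0054·0.11 + 0.0964·0.6 + 0.0066·0.09
      = 0.0258 + 0.000594 + 0.05784 + 0.000594 = 0.084828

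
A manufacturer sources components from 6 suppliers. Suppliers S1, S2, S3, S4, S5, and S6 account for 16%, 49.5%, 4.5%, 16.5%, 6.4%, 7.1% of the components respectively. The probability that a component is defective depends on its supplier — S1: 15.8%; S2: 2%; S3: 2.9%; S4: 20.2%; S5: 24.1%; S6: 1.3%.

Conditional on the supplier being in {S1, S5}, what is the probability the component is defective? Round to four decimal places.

P(D|S) ≈ 0.1817

Let S = {S1, S5}.
P(S) = 0.16 + 0.064 = 0.224.
P(D ∩ S) = 0.158·0.16 + 0.241·0.064 = 0.02528 + 0.015424 = 0.040704.
P(D | S) = 0.040704 / 0.224 = 0.181714…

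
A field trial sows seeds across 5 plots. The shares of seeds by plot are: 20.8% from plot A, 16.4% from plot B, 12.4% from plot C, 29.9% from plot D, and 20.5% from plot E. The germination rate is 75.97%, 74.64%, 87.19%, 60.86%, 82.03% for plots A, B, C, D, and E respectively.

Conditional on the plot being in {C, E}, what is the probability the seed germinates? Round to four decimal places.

0.8397

Let S = {C, E}.
P(S) = 0.124 + 0.205 = 0.329.
P(G ∩ S) = 0.8719·0.124 + 0.8203·0.205 = 0.1081156 + 0.1681615 = 0.2762771.
P(G | S) = 0.2762771 / 0.329 = 0.839748…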